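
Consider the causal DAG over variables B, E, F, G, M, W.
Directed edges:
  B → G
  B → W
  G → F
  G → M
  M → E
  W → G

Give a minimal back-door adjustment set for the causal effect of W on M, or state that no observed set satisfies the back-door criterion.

desc(W)\{W}={E,F,G,M}; candidates ⊆ {B}.
size 0: {}; under {} W still reaches {B,E,F,G,M} ∋ M.
{B}: W⊥M given {B} in G with W→· removed — back-door holds.

W→M: minimal back-door set {B}.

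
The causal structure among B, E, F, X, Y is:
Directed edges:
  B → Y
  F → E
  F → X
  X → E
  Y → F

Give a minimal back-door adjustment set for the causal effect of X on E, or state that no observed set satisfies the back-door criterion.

X→E: minimal back-door set {F}.

desc(X)\{X}={E}; candidates ⊆ {B,F,Y}.
size 0: {}; under {} X still reaches {B,E,F,Y} ∋ E.
{F}: X⊥E given {F} in G with X→· removed — back-door holds.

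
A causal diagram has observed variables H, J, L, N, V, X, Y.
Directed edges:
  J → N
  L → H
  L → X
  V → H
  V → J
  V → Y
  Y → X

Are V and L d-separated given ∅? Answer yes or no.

Yes — V ⊥ L | ∅.

Bayes-Ball from V | ∅ reaches {H,J,N,X,Y}.
L ∉ reach(V|∅) ⇒ V ⊥ L | ∅.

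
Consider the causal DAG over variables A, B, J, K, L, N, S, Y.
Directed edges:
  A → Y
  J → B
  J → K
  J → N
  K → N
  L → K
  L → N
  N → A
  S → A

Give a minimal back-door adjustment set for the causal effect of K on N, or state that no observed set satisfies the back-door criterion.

K→N: minimal back-door set {J, L}.

desc(K)\{K}={A,N,Y}; candidates ⊆ {B,J,L,S}.
size 0: {}; under {} K still reaches {A,B,J,L,N,Y} ∋ N.
size 1: {B}, {J}, {L} …(+1); under {B} K still reaches {A,J,L,N,Y} ∋ N.
{J,L}: K⊥N given {J,L} in G with K→· removed — back-door holds.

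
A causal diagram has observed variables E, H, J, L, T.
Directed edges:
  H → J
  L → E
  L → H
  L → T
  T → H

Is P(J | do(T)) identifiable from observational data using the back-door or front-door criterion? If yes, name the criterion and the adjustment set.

desc(T)\{T}={H,J}; candidates ⊆ {E,L}.
size 0: {}; under {} T still reaches {E,H,J,L} ∋ J.
{L}: T⊥J given {L} in G with T→· removed — back-door holds.
P(J|do(T)) = Σ_{L} P(J|T,L)·P(L).

P(J|do(T)): backdoor, adjust for {L}.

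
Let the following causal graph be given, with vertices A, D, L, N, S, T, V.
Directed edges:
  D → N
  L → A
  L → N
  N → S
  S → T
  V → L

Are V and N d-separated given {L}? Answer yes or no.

Bayes-Ball from V | {L} reaches ∅.
N ∉ reach(V|{L}) ⇒ V ⊥ N | {L}.

Yes — V ⊥ N | {L}.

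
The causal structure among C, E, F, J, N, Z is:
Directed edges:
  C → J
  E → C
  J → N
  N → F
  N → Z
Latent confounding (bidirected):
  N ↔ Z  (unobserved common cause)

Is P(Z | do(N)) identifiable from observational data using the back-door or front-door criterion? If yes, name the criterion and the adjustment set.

P(Z|do(N)): not identifiable (no BD/FD set).

desc(N)\{N}={F,Z}; candidates ⊆ {C,E,J}.
N↔Z: latent back-door arc(s) into N.
size 0: {}; under {} N still reaches {C,E,J,Z} ∋ Z.
size 1: {C}, {E}, {J}; under {C} N still reaches {J,Z} ∋ Z.
size 2: {C,E}, {C,J}, {E,J}; under {C,E} N still reaches {J,Z} ∋ Z.
N↔Z cannot be blocked by any observed set — no back-door set.
No mediator lies on a directed N→…→Z path.
Neither criterion identifies P(Z|do(N)) in this graph.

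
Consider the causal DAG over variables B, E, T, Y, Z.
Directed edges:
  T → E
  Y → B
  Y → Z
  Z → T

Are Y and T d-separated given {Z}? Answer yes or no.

Yes — Y ⊥ T | {Z}.

Bayes-Ball from Y | {Z} reaches {B}.
T ∉ reach(Y|{Z}) ⇒ Y ⊥ T | {Z}.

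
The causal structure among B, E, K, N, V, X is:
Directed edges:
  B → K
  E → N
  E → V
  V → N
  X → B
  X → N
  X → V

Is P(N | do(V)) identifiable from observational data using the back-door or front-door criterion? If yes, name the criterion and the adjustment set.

P(N|do(V)): backdoor, adjust for {E, X}.

desc(V)\{V}={N}; candidates ⊆ {B,E,K,X}.
size 0: {}; under {} V still reaches {B,E,K,N,X} ∋ N.
size 1: {B}, {E}, {K} …(+1); under {B} V still reaches {E,N,X} ∋ N.
{E,X}: V⊥N given {E,X} in G with V→· removed — back-door holds.
P(N|do(V)) = Σ_{E,X} P(N|V,E,X)·P(E,X).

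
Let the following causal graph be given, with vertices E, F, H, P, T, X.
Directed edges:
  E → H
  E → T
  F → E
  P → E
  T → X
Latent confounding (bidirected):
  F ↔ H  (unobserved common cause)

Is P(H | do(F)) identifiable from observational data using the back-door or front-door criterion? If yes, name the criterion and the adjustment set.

P(H|do(F)): frontdoor, adjust for {E}.

desc(F)\{F}={E,H,T,X}; candidates ⊆ {P}.
F↔H: latent back-door arc(s) into F.
size 0: {}; under {} F still reaches {H} ∋ H.
size 1: {P}; under {P} F still reaches {H} ∋ H.
F↔H cannot be blocked by any observed set — no back-door set.
{E}: (i) intercepts every directed F→H path; (ii) no back-door F→{E}; (iii) {F} blocks every back-door {E}→H. Front-door holds.
P(H|do(F)) = Σ_{E} P(E|F) Σ_{F'} P(H|E,F')P(F').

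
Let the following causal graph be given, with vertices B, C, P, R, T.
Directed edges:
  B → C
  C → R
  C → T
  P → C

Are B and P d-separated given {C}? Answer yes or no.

Bayes-Ball from B | {C} reaches {P}.
P ∈ reach(B|{C}) ⇒ B ⊥̸ P | {C}.

No — B and P are d-connected given {C}.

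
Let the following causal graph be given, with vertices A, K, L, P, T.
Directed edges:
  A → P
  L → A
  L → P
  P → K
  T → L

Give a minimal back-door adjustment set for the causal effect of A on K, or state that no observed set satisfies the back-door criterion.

A→K: minimal back-door set {L}.

desc(A)\{A}={K,P}; candidates ⊆ {L,T}.
size 0: {}; under {} A still reaches {K,L,P,T} ∋ K.
{L}: A⊥K given {L} in G with A→· removed — back-door holds.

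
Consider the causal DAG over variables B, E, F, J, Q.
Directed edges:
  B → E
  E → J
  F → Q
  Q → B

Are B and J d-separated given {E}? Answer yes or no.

Bayes-Ball from B | {E} reaches {F,Q}.
J ∉ reach(B|{E}) ⇒ B ⊥ J | {E}.

Yes — B ⊥ J | {E}.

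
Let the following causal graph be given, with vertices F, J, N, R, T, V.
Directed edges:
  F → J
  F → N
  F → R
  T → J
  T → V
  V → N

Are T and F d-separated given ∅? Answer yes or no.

Bayes-Ball from T | ∅ reaches {J,N,V}.
F ∉ reach(T|∅) ⇒ T ⊥ F | ∅.

Yes — T ⊥ F | ∅.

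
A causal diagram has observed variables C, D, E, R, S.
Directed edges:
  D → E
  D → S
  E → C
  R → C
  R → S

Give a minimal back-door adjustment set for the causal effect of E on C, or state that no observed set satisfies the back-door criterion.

E→C: minimal back-door set ∅.

desc(E)\{E}={C}; candidates ⊆ {D,R,S}.
∅: E⊥C given ∅ in G with E→· removed — back-door holds.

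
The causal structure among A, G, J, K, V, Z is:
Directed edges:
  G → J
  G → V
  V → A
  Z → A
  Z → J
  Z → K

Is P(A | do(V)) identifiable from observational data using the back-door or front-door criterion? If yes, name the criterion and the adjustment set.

P(A|do(V)): backdoor, adjust for ∅.

desc(V)\{V}={A}; candidates ⊆ {G,J,K,Z}.
∅: V⊥A given ∅ in G with V→· removed — back-door holds.
P(A|do(V)) = P(A|V) — no adjustment needed.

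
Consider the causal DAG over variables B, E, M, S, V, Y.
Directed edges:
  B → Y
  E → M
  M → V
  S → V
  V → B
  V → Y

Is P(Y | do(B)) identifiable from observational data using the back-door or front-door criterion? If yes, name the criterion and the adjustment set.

desc(B)\{B}={Y}; candidates ⊆ {E,M,S,V}.
size 0: {}; under {} B still reaches {E,M,S,V,Y} ∋ Y.
{V}: B⊥Y given {V} in G with B→· removed — back-door holds.
P(Y|do(B)) = Σ_{V} P(Y|B,V)·P(V).

P(Y|do(B)): backdoor, adjust for {V}.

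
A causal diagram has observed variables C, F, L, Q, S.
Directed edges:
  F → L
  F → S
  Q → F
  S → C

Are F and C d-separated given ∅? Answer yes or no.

No — F and C are d-connected given ∅.

Bayes-Ball from F | ∅ reaches {C,L,Q,S}.
C ∈ reach(F|∅) ⇒ F ⊥̸ C | ∅.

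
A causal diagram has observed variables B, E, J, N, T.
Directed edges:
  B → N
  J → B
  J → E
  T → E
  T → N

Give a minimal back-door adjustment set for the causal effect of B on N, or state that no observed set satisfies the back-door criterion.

B→N: minimal back-door set ∅.

desc(B)\{B}={N}; candidates ⊆ {E,J,T}.
∅: B⊥N given ∅ in G with B→· removed — back-door holds.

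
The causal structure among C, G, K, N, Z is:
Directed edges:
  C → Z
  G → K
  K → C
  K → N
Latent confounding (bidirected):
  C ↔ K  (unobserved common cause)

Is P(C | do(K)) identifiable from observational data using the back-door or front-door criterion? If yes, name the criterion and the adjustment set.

desc(K)\{K}={C,N,Z}; candidates ⊆ {G}.
K↔C: latent back-door arc(s) into K.
size 0: {}; under {} K still reaches {C,G,Z} ∋ C.
size 1: {G}; under {G} K still reaches {C,Z} ∋ C.
K↔C cannot be blocked by any observed set — no back-door set.
No mediator lies on a directed K→…→C path.
Neither criterion identifies P(C|do(K)) in this graph.

P(C|do(K)): not identifiable (no BD/FD set).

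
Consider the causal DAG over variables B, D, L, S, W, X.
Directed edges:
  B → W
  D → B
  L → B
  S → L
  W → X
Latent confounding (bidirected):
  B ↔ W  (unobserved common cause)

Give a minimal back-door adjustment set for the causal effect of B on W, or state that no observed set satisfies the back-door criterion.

desc(B)\{B}={W,X}; candidates ⊆ {D,L,S}.
B↔W: latent back-door arc(s) into B.
size 0: {}; under {} B still reaches {D,L,S,W,X} ∋ W.
size 1: {D}, {L}, {S}; under {D} B still reaches {L,S,W,X} ∋ W.
size 2: {D,L}, {D,S}, {L,S}; under {D,L} B still reaches {W,X} ∋ W.
B↔W cannot be blocked by any observed set — no back-door set.

B→W: no observed back-door set.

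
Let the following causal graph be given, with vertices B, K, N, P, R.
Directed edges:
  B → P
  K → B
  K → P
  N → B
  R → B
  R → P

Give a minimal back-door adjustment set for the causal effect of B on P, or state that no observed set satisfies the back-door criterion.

B→P: minimal back-door set {K, R}.

desc(B)\{B}={P}; candidates ⊆ {K,N,R}.
size 0: {}; under {} B still reaches {K,N,P,R} ∋ P.
size 1: {K}, {N}, {R}; under {K} B still reaches {N,P,R} ∋ P.
{K,R}: B⊥P given {K,R} in G with B→· removed — back-door holds.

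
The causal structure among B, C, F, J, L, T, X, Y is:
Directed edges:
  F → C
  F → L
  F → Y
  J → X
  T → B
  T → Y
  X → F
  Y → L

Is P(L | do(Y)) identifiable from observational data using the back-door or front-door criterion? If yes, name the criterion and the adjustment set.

P(L|do(Y)): backdoor, adjust for {F}.

desc(Y)\{Y}={L}; candidates ⊆ {B,C,F,J,T,X}.
size 0: {}; under {} Y still reaches {B,C,F,J,L,T,X} ∋ L.
{F}: Y⊥L given {F} in G with Y→· removed — back-door holds.
P(L|do(Y)) = Σ_{F} P(L|Y,F)·P(F).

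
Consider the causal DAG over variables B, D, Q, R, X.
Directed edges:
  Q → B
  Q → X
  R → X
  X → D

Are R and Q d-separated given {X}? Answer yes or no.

No — R and Q are d-connected given {X}.

Bayes-Ball from R | {X} reaches {B,Q}.
Q ∈ reach(R|{X}) ⇒ R ⊥̸ Q | {X}.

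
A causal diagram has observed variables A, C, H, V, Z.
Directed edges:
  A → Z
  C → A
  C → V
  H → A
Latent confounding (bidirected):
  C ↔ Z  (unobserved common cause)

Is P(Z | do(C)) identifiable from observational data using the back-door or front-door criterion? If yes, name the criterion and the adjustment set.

P(Z|do(C)): frontdoor, adjust for {A}.

desc(C)\{C}={A,V,Z}; candidates ⊆ {H}.
C↔Z: latent back-door arc(s) into C.
size 0: {}; under {} C still reaches {Z} ∋ Z.
size 1: {H}; under {H} C still reaches {Z} ∋ Z.
C↔Z cannot be blocked by any observed set — no back-door set.
{A}: (i) intercepts every directed C→Z path; (ii) no back-door C→{A}; (iii) {C} blocks every back-door {A}→Z. Front-door holds.
P(Z|do(C)) = Σ_{A} P(A|C) Σ_{C'} P(Z|A,C')P(C').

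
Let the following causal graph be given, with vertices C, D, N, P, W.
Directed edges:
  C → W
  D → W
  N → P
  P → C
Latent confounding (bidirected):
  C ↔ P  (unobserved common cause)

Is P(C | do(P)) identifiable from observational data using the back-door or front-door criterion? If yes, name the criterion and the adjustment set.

desc(P)\{P}={C,W}; candidates ⊆ {D,N}.
P↔C: latent back-door arc(s) into P.
size 0: {}; under {} P still reaches {C,N,W} ∋ C.
size 1: {D}, {N}; under {D} P still reaches {C,N,W} ∋ C.
size 2: {D,N}; under {D,N} P still reaches {C,W} ∋ C.
P↔C cannot be blocked by any observed set — no back-door set.
No mediator lies on a directed P→…→C path.
Neither criterion identifies P(C|do(P)) in this graph.

P(C|do(P)): not identifiable (no BD/FD set).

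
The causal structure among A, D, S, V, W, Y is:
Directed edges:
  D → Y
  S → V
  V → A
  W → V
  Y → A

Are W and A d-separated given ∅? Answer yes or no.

Bayes-Ball from W | ∅ reaches {A,V}.
A ∈ reach(W|∅) ⇒ W ⊥̸ A | ∅.

No — W and A are d-connected given ∅.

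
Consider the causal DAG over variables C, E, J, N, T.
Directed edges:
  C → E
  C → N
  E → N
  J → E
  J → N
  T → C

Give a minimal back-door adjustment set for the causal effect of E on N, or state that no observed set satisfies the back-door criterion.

desc(E)\{E}={N}; candidates ⊆ {C,J,T}.
size 0: {}; under {} E still reaches {C,J,N,T} ∋ N.
size 1: {C}, {J}, {T}; under {C} E still reaches {J,N} ∋ N.
{C,J}: E⊥N given {C,J} in G with E→· removed — back-door holds.

E→N: minimal back-door set {C, J}.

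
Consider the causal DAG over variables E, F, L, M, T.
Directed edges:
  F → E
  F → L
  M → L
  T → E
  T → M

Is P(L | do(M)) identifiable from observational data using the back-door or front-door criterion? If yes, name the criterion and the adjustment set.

desc(M)\{M}={L}; candidates ⊆ {E,F,T}.
∅: M⊥L given ∅ in G with M→· removed — back-door holds.
P(L|do(M)) = P(L|M) — no adjustment needed.

P(L|do(M)): backdoor, adjust for ∅.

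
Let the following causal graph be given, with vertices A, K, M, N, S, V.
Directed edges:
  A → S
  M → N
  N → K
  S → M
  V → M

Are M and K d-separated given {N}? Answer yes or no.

Bayes-Ball from M | {N} reaches {A,S,V}.
K ∉ reach(M|{N}) ⇒ M ⊥ K | {N}.

Yes — M ⊥ K | {N}.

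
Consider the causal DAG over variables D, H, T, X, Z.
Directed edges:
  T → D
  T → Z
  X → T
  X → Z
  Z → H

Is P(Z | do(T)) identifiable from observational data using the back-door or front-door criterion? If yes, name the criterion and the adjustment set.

desc(T)\{T}={D,H,Z}; candidates ⊆ {X}.
size 0: {}; under {} T still reaches {H,X,Z} ∋ Z.
{X}: T⊥Z given {X} in G with T→· removed — back-door holds.
P(Z|do(T)) = Σ_{X} P(Z|T,X)·P(X).

P(Z|do(T)): backdoor, adjust for {X}.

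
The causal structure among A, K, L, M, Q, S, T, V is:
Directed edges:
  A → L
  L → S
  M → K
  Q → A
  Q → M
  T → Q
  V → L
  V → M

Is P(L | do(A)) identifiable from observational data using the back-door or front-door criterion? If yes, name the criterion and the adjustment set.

P(L|do(A)): backdoor, adjust for ∅.

desc(A)\{A}={L,S}; candidates ⊆ {K,M,Q,T,V}.
∅: A⊥L given ∅ in G with A→· removed — back-door holds.
P(L|do(A)) = P(L|A) — no adjustment needed.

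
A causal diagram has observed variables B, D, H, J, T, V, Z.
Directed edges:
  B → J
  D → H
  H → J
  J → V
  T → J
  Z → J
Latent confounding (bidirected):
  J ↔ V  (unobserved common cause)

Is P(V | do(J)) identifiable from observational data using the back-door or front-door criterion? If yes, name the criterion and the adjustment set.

desc(J)\{J}={V}; candidates ⊆ {B,D,H,T,Z}.
J↔V: latent back-door arc(s) into J.
size 0: {}; under {} J still reaches {B,D,H,T,V,Z} ∋ V.
size 1: {B}, {D}, {H} …(+2); under {B} J still reaches {D,H,T,V,Z} ∋ V.
size 2: {B,D}, {B,H}, {B,T} …(+7); under {B,D} J still reaches {H,T,V,Z} ∋ V.
J↔V cannot be blocked by any observed set — no back-door set.
No mediator lies on a directed J→…→V path.
Neither criterion identifies P(V|do(J)) in this graph.

P(V|do(J)): not identifiable (no BD/FD set).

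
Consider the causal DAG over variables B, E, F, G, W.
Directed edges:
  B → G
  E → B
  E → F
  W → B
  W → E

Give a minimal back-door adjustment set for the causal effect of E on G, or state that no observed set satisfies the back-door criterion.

desc(E)\{E}={B,F,G}; candidates ⊆ {W}.
size 0: {}; under {} E still reaches {B,G,W} ∋ G.
{W}: E⊥G given {W} in G with E→· removed — back-door holds.

E→G: minimal back-door set {W}.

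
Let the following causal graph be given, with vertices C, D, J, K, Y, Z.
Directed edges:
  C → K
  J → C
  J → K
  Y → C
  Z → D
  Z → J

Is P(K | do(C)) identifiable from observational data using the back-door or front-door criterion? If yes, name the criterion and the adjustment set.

desc(C)\{C}={K}; candidates ⊆ {D,J,Y,Z}.
size 0: {}; under {} C still reaches {D,J,K,Y,Z} ∋ K.
{J}: C⊥K given {J} in G with C→· removed — back-door holds.
P(K|do(C)) = Σ_{J} P(K|C,J)·P(J).

P(K|do(C)): backdoor, adjust for {J}.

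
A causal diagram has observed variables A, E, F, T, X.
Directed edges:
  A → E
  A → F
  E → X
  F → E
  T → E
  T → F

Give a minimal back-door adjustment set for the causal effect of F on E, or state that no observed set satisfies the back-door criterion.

F→E: minimal back-door set {A, T}.

desc(F)\{F}={E,X}; candidates ⊆ {A,T}.
size 0: {}; under {} F still reaches {A,E,T,X} ∋ E.
size 1: {A}, {T}; under {A} F still reaches {E,T,X} ∋ E.
{A,T}: F⊥E given {A,T} in G with F→· removed — back-door holds.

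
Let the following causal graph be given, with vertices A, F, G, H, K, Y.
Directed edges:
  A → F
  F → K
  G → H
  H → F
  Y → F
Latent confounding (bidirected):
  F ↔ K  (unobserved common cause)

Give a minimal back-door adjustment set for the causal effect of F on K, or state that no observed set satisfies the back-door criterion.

F→K: no observed back-door set.

desc(F)\{F}={K}; candidates ⊆ {A,G,H,Y}.
F↔K: latent back-door arc(s) into F.
size 0: {}; under {} F still reaches {A,G,H,K,Y} ∋ K.
size 1: {A}, {G}, {H} …(+1); under {A} F still reaches {G,H,K,Y} ∋ K.
size 2: {A,G}, {A,H}, {A,Y} …(+3); under {A,G} F still reaches {H,K,Y} ∋ K.
F↔K cannot be blocked by any observed set — no back-door set.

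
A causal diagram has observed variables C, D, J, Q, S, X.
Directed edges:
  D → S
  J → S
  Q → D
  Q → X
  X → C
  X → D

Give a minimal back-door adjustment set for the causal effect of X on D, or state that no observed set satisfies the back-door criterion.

desc(X)\{X}={C,D,S}; candidates ⊆ {J,Q}.
size 0: {}; under {} X still reaches {D,Q,S} ∋ D.
{Q}: X⊥D given {Q} in G with X→· removed — back-door holds.

X→D: minimal back-door set {Q}.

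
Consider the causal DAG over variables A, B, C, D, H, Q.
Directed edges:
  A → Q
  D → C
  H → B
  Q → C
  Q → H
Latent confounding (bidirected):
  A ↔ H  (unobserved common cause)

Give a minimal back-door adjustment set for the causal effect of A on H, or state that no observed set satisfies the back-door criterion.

A→H: no observed back-door set.

desc(A)\{A}={B,C,H,Q}; candidates ⊆ {D}.
A↔H: latent back-door arc(s) into A.
size 0: {}; under {} A still reaches {B,H} ∋ H.
size 1: {D}; under {D} A still reaches {B,H} ∋ H.
A↔H cannot be blocked by any observed set — no back-door set.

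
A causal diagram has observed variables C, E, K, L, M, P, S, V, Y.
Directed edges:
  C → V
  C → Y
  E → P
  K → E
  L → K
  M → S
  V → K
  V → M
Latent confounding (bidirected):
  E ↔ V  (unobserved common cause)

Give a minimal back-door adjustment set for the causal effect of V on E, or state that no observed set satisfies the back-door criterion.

V→E: no observed back-door set.

desc(V)\{V}={E,K,M,P,S}; candidates ⊆ {C,L,Y}.
V↔E: latent back-door arc(s) into V.
size 0: {}; under {} V still reaches {C,E,P,Y} ∋ E.
size 1: {C}, {L}, {Y}; under {C} V still reaches {E,P} ∋ E.
size 2: {C,L}, {C,Y}, {L,Y}; under {C,L} V still reaches {E,P} ∋ E.
V↔E cannot be blocked by any observed set — no back-door set.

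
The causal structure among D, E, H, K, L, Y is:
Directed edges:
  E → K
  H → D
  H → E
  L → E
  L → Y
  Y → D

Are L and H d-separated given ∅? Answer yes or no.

Yes — L ⊥ H | ∅.

Bayes-Ball from L | ∅ reaches {D,E,K,Y}.
H ∉ reach(L|∅) ⇒ L ⊥ H | ∅.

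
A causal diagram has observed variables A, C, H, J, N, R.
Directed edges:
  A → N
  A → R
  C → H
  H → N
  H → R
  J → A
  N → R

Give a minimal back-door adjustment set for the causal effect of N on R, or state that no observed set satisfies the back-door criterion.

N→R: minimal back-door set {A, H}.

desc(N)\{N}={R}; candidates ⊆ {A,C,H,J}.
size 0: {}; under {} N still reaches {A,C,H,J,R} ∋ R.
size 1: {A}, {C}, {H} …(+1); under {A} N still reaches {C,H,R} ∋ R.
{A,H}: N⊥R given {A,H} in G with N→· removed — back-door holds.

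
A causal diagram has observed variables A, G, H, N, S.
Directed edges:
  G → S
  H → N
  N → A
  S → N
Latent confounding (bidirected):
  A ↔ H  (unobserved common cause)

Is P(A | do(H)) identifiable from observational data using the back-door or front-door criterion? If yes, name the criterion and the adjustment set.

desc(H)\{H}={A,N}; candidates ⊆ {G,S}.
H↔A: latent back-door arc(s) into H.
size 0: {}; under {} H still reaches {A} ∋ A.
size 1: {G}, {S}; under {G} H still reaches {A} ∋ A.
size 2: {G,S}; under {G,S} H still reaches {A} ∋ A.
H↔A cannot be blocked by any observed set — no back-door set.
{N}: (i) intercepts every directed H→A path; (ii) no back-door H→{N}; (iii) {H} blocks every back-door {N}→A. Front-door holds.
P(A|do(H)) = Σ_{N} P(N|H) Σ_{H'} P(A|N,H')P(H').

P(A|do(H)): frontdoor, adjust for {N}.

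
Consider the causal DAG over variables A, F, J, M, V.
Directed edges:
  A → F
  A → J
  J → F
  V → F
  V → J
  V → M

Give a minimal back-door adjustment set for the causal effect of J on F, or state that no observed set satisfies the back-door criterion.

J→F: minimal back-door set {A, V}.

desc(J)\{J}={F}; candidates ⊆ {A,M,V}.
size 0: {}; under {} J still reaches {A,F,M,V} ∋ F.
size 1: {A}, {M}, {V}; under {A} J still reaches {F,M,V} ∋ F.
{A,V}: J⊥F given {A,V} in G with J→· removed — back-door holds.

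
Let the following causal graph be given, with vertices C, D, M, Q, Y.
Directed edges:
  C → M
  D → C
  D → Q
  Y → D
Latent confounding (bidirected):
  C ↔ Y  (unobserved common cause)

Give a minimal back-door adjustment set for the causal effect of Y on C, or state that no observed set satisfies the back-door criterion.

Y→C: no observed back-door set.

desc(Y)\{Y}={C,D,M,Q}; candidates ⊆ {—}.
Y↔C: latent back-door arc(s) into Y.
size 0: {}; under {} Y still reaches {C,M} ∋ C.
Y↔C cannot be blocked by any observed set — no back-door set.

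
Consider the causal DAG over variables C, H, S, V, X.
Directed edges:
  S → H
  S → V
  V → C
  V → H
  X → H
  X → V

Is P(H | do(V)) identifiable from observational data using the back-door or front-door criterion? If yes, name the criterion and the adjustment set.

desc(V)\{V}={C,H}; candidates ⊆ {S,X}.
size 0: {}; under {} V still reaches {H,S,X} ∋ H.
size 1: {S}, {X}; under {S} V still reaches {H,X} ∋ H.
{S,X}: V⊥H given {S,X} in G with V→· removed — back-door holds.
P(H|do(V)) = Σ_{S,X} P(H|V,S,X)·P(S,X).

P(H|do(V)): backdoor, adjust for {S, X}.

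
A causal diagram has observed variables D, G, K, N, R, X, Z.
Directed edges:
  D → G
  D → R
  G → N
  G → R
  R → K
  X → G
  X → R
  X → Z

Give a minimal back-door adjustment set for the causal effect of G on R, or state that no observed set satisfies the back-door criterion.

desc(G)\{G}={K,N,R}; candidates ⊆ {D,X,Z}.
size 0: {}; under {} G still reaches {D,K,R,X,Z} ∋ R.
size 1: {D}, {X}, {Z}; under {D} G still reaches {K,R,X,Z} ∋ R.
{D,X}: G⊥R given {D,X} in G with G→· removed — back-door holds.

G→R: minimal back-door set {D, X}.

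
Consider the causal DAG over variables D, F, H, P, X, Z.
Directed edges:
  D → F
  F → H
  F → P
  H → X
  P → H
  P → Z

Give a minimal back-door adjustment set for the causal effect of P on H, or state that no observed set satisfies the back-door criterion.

desc(P)\{P}={H,X,Z}; candidates ⊆ {D,F}.
size 0: {}; under {} P still reaches {D,F,H,X} ∋ H.
{F}: P⊥H given {F} in G with P→· removed — back-door holds.

P→H: minimal back-door set {F}.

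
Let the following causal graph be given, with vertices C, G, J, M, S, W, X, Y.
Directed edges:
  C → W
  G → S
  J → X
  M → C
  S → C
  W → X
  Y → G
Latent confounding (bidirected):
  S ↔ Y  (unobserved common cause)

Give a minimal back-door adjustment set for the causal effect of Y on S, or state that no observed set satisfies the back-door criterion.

Y→S: no observed back-door set.

desc(Y)\{Y}={C,G,S,W,X}; candidates ⊆ {J,M}.
Y↔S: latent back-door arc(s) into Y.
size 0: {}; under {} Y still reaches {C,S,W,X} ∋ S.
size 1: {J}, {M}; under {J} Y still reaches {C,S,W,X} ∋ S.
size 2: {J,M}; under {J,M} Y still reaches {C,S,W,X} ∋ S.
Y↔S cannot be blocked by any observed set — no back-door set.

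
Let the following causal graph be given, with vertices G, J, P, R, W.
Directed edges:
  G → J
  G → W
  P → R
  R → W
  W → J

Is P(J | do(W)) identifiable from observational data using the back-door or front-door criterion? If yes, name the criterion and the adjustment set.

desc(W)\{W}={J}; candidates ⊆ {G,P,R}.
size 0: {}; under {} W still reaches {G,J,P,R} ∋ J.
{G}: W⊥J given {G} in G with W→· removed — back-door holds.
P(J|do(W)) = Σ_{G} P(J|W,G)·P(G).

P(J|do(W)): backdoor, adjust for {G}.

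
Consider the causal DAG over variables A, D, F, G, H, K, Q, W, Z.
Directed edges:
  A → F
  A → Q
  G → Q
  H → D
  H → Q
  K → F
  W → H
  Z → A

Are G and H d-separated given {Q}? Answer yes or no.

Bayes-Ball from G | {Q} reaches {A,D,F,H,W,Z}.
H ∈ reach(G|{Q}) ⇒ G ⊥̸ H | {Q}.

No — G and H are d-connected given {Q}.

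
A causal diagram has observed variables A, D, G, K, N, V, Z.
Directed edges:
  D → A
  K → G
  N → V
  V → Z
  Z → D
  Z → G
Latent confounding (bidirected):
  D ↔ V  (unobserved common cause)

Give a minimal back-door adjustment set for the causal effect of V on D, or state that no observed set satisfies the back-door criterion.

V→D: no observed back-door set.

desc(V)\{V}={A,D,G,Z}; candidates ⊆ {K,N}.
V↔D: latent back-door arc(s) into V.
size 0: {}; under {} V still reaches {A,D,N} ∋ D.
size 1: {K}, {N}; under {K} V still reaches {A,D,N} ∋ D.
size 2: {K,N}; under {K,N} V still reaches {A,D} ∋ D.
V↔D cannot be blocked by any observed set — no back-door set.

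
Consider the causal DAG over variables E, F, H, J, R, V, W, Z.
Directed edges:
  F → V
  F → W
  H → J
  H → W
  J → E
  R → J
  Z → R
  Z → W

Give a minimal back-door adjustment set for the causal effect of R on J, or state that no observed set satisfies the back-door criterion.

R→J: minimal back-door set ∅.

desc(R)\{R}={E,J}; candidates ⊆ {F,H,V,W,Z}.
∅: R⊥J given ∅ in G with R→· removed — back-door holds.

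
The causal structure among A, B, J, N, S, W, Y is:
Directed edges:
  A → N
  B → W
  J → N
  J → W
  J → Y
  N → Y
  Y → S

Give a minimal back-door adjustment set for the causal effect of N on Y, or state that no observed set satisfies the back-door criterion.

N→Y: minimal back-door set {J}.

desc(N)\{N}={S,Y}; candidates ⊆ {A,B,J,W}.
size 0: {}; under {} N still reaches {A,J,S,W,Y} ∋ Y.
{J}: N⊥Y given {J} in G with N→· removed — back-door holds.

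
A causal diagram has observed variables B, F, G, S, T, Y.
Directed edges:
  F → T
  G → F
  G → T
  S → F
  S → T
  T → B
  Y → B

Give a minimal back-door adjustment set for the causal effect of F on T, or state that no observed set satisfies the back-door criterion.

F→T: minimal back-door set {G, S}.

desc(F)\{F}={B,T}; candidates ⊆ {G,S,Y}.
size 0: {}; under {} F still reaches {B,G,S,T} ∋ T.
size 1: {G}, {S}, {Y}; under {G} F still reaches {B,S,T} ∋ T.
{G,S}: F⊥T given {G,S} in G with F→· removed — back-door holds.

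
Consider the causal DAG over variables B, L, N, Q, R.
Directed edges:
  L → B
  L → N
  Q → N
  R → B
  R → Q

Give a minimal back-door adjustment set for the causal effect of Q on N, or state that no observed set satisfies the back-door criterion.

Q→N: minimal back-door set ∅.

desc(Q)\{Q}={N}; candidates ⊆ {B,L,R}.
∅: Q⊥N given ∅ in G with Q→· removed — back-door holds.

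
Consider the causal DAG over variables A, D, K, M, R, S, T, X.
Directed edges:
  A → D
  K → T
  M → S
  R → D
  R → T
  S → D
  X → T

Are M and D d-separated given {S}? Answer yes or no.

Bayes-Ball from M | {S} reaches ∅.
D ∉ reach(M|{S}) ⇒ M ⊥ D | {S}.

Yes — M ⊥ D | {S}.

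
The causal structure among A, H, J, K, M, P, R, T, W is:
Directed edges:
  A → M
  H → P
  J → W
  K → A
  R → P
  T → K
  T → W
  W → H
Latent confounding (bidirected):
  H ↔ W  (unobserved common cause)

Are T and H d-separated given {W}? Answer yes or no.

Bayes-Ball from T | {W} reaches {A,H,J,K,M,P}.
H ∈ reach(T|{W}) ⇒ T ⊥̸ H | {W}.

No — T and H are d-connected given {W}.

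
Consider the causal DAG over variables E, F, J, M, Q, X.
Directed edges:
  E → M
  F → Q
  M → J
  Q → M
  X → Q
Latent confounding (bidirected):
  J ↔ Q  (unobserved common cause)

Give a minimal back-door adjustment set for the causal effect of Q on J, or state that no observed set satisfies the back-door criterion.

Q→J: no observed back-door set.

desc(Q)\{Q}={J,M}; candidates ⊆ {E,F,X}.
Q↔J: latent back-door arc(s) into Q.
size 0: {}; under {} Q still reaches {F,J,X} ∋ J.
size 1: {E}, {F}, {X}; under {E} Q still reaches {F,J,X} ∋ J.
size 2: {E,F}, {E,X}, {F,X}; under {E,F} Q still reaches {J,X} ∋ J.
Q↔J cannot be blocked by any observed set — no back-door set.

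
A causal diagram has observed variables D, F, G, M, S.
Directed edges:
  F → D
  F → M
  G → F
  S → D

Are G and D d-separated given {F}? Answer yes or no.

Yes — G ⊥ D | {F}.

Bayes-Ball from G | {F} reaches ∅.
D ∉ reach(G|{F}) ⇒ G ⊥ D | {F}.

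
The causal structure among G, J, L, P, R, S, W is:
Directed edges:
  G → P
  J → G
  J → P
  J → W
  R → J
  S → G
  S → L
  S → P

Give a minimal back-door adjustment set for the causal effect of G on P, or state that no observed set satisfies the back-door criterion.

desc(G)\{G}={P}; candidates ⊆ {J,L,R,S,W}.
size 0: {}; under {} G still reaches {J,L,P,R,S,W} ∋ P.
size 1: {J}, {L}, {R} …(+2); under {J} G still reaches {L,P,S} ∋ P.
{J,S}: G⊥P given {J,S} in G with G→· removed — back-door holds.

G→P: minimal back-door set {J, S}.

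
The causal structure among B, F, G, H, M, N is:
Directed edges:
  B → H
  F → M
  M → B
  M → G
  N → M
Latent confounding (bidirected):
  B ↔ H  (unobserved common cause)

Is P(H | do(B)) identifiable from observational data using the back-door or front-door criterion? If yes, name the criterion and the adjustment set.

desc(B)\{B}={H}; candidates ⊆ {F,G,M,N}.
B↔H: latent back-door arc(s) into B.
size 0: {}; under {} B still reaches {F,G,H,M,N} ∋ H.
size 1: {F}, {G}, {M} …(+1); under {F} B still reaches {G,H,M,N} ∋ H.
size 2: {F,G}, {F,M}, {F,N} …(+3); under {F,G} B still reaches {H,M,N} ∋ H.
B↔H cannot be blocked by any observed set — no back-door set.
No mediator lies on a directed B→…→H path.
Neither criterion identifies P(H|do(B)) in this graph.

P(H|do(B)): not identifiable (no BD/FD set).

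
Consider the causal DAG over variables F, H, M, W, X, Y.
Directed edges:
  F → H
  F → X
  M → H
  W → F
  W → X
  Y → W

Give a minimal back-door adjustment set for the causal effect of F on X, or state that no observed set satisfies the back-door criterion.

F→X: minimal back-door set {W}.

desc(F)\{F}={H,X}; candidates ⊆ {M,W,Y}.
size 0: {}; under {} F still reaches {W,X,Y} ∋ X.
{W}: F⊥X given {W} in G with F→· removed — back-door holds.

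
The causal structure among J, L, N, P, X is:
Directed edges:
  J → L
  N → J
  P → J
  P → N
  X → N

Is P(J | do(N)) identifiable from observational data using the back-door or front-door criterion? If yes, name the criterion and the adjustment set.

P(J|do(N)): backdoor, adjust for {P}.

desc(N)\{N}={J,L}; candidates ⊆ {P,X}.
size 0: {}; under {} N still reaches {J,L,P,X} ∋ J.
{P}: N⊥J given {P} in G with N→· removed — back-door holds.
P(J|do(N)) = Σ_{P} P(J|N,P)·P(P).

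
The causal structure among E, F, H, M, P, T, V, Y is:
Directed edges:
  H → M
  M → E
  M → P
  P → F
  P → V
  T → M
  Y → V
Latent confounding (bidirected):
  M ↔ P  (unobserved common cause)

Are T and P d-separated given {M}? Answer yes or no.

No — T and P are d-connected given {M}.

Bayes-Ball from T | {M} reaches {F,H,P,V}.
P ∈ reach(T|{M}) ⇒ T ⊥̸ P | {M}.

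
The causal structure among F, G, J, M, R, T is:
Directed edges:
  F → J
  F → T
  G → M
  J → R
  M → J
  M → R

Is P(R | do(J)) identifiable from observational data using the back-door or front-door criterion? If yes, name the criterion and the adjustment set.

desc(J)\{J}={R}; candidates ⊆ {F,G,M,T}.
size 0: {}; under {} J still reaches {F,G,M,R,T} ∋ R.
{M}: J⊥R given {M} in G with J→· removed — back-door holds.
P(R|do(J)) = Σ_{M} P(R|J,M)·P(M).

P(R|do(J)): backdoor, adjust for {M}.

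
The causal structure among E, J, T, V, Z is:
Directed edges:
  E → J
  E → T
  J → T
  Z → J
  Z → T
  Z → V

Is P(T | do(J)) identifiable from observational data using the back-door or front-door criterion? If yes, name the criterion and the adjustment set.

P(T|do(J)): backdoor, adjust for {E, Z}.

desc(J)\{J}={T}; candidates ⊆ {E,V,Z}.
size 0: {}; under {} J still reaches {E,T,V,Z} ∋ T.
size 1: {E}, {V}, {Z}; under {E} J still reaches {T,V,Z} ∋ T.
{E,Z}: J⊥T given {E,Z} in G with J→· removed — back-door holds.
P(T|do(J)) = Σ_{E,Z} P(T|J,E,Z)·P(E,Z).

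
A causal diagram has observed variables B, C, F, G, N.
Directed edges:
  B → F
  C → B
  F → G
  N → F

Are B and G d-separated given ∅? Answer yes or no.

No — B and G are d-connected given ∅.

Bayes-Ball from B | ∅ reaches {C,F,G}.
G ∈ reach(B|∅) ⇒ B ⊥̸ G | ∅.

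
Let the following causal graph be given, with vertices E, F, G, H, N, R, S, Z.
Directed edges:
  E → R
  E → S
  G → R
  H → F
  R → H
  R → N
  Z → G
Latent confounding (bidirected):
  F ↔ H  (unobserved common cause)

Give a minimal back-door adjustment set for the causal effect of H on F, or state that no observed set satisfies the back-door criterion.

desc(H)\{H}={F}; candidates ⊆ {E,G,N,R,S,Z}.
H↔F: latent back-door arc(s) into H.
size 0: {}; under {} H still reaches {E,F,G,N,R,S,Z} ∋ F.
size 1: {E}, {G}, {N} …(+3); under {E} H still reaches {F,G,N,R,Z} ∋ F.
size 2: {E,G}, {E,N}, {E,R} …(+12); under {E,G} H still reaches {F,N,R} ∋ F.
H↔F cannot be blocked by any observed set — no back-door set.

H→F: no observed back-door set.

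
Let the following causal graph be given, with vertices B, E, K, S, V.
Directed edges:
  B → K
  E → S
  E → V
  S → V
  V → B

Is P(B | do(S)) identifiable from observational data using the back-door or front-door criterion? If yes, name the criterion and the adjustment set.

desc(S)\{S}={B,K,V}; candidates ⊆ {E}.
size 0: {}; under {} S still reaches {B,E,K,V} ∋ B.
{E}: S⊥B given {E} in G with S→· removed — back-door holds.
P(B|do(S)) = Σ_{E} P(B|S,E)·P(E).

P(B|do(S)): backdoor, adjust for {E}.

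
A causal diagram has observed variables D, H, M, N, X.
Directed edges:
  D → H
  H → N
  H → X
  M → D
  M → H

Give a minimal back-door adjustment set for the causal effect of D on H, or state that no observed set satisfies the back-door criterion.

D→H: minimal back-door set {M}.

desc(D)\{D}={H,N,X}; candidates ⊆ {M}.
size 0: {}; under {} D still reaches {H,M,N,X} ∋ H.
{M}: D⊥H given {M} in G with D→· removed — back-door holds.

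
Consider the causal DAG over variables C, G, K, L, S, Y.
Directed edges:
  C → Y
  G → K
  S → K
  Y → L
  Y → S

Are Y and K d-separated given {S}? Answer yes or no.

Yes — Y ⊥ K | {S}.

Bayes-Ball from Y | {S} reaches {C,L}.
K ∉ reach(Y|{S}) ⇒ Y ⊥ K | {S}.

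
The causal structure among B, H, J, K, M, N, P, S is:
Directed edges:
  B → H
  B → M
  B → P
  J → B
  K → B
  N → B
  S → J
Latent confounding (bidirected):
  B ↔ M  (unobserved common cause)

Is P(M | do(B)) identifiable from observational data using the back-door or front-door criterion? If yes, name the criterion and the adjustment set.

P(M|do(B)): not identifiable (no BD/FD set).

desc(B)\{B}={H,M,P}; candidates ⊆ {J,K,N,S}.
B↔M: latent back-door arc(s) into B.
size 0: {}; under {} B still reaches {J,K,M,N,S} ∋ M.
size 1: {J}, {K}, {N} …(+1); under {J} B still reaches {K,M,N} ∋ M.
size 2: {J,K}, {J,N}, {J,S} …(+3); under {J,K} B still reaches {M,N} ∋ M.
B↔M cannot be blocked by any observed set — no back-door set.
No mediator lies on a directed B→…→M path.
Neither criterion identifies P(M|do(B)) in this graph.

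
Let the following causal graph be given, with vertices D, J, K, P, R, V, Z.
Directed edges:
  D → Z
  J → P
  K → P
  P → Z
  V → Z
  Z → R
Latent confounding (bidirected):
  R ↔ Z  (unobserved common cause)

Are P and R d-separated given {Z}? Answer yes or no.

Bayes-Ball from P | {Z} reaches {D,J,K,R,V}.
R ∈ reach(P|{Z}) ⇒ P ⊥̸ R | {Z}.

No — P and R are d-connected given {Z}.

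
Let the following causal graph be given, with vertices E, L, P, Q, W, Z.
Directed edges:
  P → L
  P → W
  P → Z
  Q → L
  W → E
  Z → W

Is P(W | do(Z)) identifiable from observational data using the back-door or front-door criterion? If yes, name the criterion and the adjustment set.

P(W|do(Z)): backdoor, adjust for {P}.

desc(Z)\{Z}={E,W}; candidates ⊆ {L,P,Q}.
size 0: {}; under {} Z still reaches {E,L,P,W} ∋ W.
{P}: Z⊥W given {P} in G with Z→· removed — back-door holds.
P(W|do(Z)) = Σ_{P} P(W|Z,P)·P(P).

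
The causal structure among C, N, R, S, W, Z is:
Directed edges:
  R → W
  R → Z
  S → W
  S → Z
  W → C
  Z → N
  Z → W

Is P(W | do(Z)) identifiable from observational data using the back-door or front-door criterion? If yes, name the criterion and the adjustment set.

P(W|do(Z)): backdoor, adjust for {R, S}.

desc(Z)\{Z}={C,N,W}; candidates ⊆ {R,S}.
size 0: {}; under {} Z still reaches {C,R,S,W} ∋ W.
size 1: {R}, {S}; under {R} Z still reaches {C,S,W} ∋ W.
{R,S}: Z⊥W given {R,S} in G with Z→· removed — back-door holds.
P(W|do(Z)) = Σ_{R,S} P(W|Z,R,S)·P(R,S).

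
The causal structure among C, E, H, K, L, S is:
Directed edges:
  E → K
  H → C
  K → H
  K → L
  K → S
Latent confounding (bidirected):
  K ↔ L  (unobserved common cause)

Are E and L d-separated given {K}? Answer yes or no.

Bayes-Ball from E | {K} reaches {L}.
L ∈ reach(E|{K}) ⇒ E ⊥̸ L | {K}.

No — E and L are d-connected given {K}.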